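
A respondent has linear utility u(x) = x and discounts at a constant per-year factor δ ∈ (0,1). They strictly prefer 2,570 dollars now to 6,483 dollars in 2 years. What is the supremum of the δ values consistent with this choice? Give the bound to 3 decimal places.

Under u(x) = x this choice says 2570 > δ^2·6483.
So δ^2 < 2570/6483 = 0.39642; taking the square root of both positive sides preserves the inequality.
δ < 0.39642^(1/2) = 0.630.

δ < 0.630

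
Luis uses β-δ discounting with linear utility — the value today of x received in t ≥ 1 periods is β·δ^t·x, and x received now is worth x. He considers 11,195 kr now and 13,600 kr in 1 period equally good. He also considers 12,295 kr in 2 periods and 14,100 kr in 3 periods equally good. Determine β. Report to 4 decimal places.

β ≈ 0.9440

The second indifference involves only future payoffs, so β cancels: β·δ^2·12295 = β·δ^3·14100, giving δ = 12295/14100 = 0.87199.
Now use the now-vs-future pair: 11195 = β·δ·13600 gives β = 11195/(0.87199·13600) ≈ 0.9440.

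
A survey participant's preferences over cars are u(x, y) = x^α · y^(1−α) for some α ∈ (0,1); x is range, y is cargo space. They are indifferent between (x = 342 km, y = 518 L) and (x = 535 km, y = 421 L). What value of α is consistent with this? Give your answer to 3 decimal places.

The Cobb–Douglas utilities coincide, so 342^α·518^(1−α) = 535^α·421^(1−α).
Taking logs: α·ln 342 + (1−α)·ln 518 = α·ln 535 + (1−α)·ln 421, i.e. α·-0.447456 = (1−α)·-0.207342.
So α/(1−α) = (-0.207342)/(-0.447456) = 0.463380, and α = 0.463380/1.463380 ≈ 0.317.

α ≈ 0.317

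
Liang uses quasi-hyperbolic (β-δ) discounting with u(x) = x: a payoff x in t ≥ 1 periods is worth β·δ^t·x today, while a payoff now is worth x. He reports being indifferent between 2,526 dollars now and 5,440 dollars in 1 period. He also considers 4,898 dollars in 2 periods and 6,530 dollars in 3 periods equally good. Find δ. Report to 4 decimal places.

Both payoffs in the second observation are in the future, so β drops out: δ^2·4898 = δ^3·6530 ⇒ δ = 4898/6530 = 0.75008.

δ ≈ 0.7501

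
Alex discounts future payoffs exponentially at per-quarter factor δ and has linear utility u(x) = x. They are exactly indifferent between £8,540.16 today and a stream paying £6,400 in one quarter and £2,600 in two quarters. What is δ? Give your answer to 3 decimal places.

δ ≈ 0.960

The stream is worth 6400δ + 2600δ² today, so 6400δ + 2600δ² = 8540.16.
That is, 2600δ² + 6400δ − 8540.16 = 0, a quadratic in δ.
δ = (−6400 + √(6400² + 4·2600·8540.16)) / (2·2600) = (−6400 + √129777664.00) / 5200 ≈ 0.960.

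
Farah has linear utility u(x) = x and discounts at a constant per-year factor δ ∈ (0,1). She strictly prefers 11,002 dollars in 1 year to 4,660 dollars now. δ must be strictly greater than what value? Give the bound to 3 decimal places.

δ > 0.424

Comparing present values: 4660 < δ·11002.
So δ > 4660/11002 = 0.42356.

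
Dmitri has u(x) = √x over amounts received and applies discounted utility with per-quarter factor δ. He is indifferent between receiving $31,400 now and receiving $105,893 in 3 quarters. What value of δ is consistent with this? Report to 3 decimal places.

δ ≈ 0.817

The payoff in 3 quarters is discounted by δ^3, so u(31400) = δ^3·u(105893) and δ^3 = u(31400)/u(105893).
With u(x) = √x: δ^3 = √31400/√105893 = √(31400/105893) = 0.54454.
So δ = 0.54454^(1/3) ≈ 0.817.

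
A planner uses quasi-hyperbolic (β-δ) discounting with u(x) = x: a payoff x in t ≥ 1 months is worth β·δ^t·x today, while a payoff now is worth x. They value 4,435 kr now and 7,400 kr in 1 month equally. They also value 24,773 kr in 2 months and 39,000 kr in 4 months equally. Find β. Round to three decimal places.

From the later pair, β·δ^2·24773 = β·δ^4·39000; dividing through, δ^2 = 24773/39000 = 0.63521, so δ = 0.79700.
The first indifference: 4435 = β·δ·7400, so β = 4435/(δ·7400) = 4435/(0.79700·7400) ≈ 0.752.

β ≈ 0.752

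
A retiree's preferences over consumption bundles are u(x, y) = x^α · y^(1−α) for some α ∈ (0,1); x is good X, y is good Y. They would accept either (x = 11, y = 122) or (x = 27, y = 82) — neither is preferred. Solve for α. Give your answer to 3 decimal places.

The Cobb–Douglas utilities coincide, so 11^α·122^(1−α) = 27^α·82^(1−α).
Rearrange to (11/27)^α = (82/122)^(1−α) and take logs: α·-0.897942 = (1−α)·-0.397302.
Thus α·(-1.295244) = -0.397302, so α = -0.397302/-1.295244 ≈ 0.307.

α ≈ 0.307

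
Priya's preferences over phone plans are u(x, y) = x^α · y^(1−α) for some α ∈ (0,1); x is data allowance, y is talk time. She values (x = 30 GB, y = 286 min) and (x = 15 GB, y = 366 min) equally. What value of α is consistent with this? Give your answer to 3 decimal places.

α ≈ 0.262

Indifference: 30^α · 286^(1−α) = 15^α · 366^(1−α).
Rearrange to (30/15)^α = (366/286)^(1−α) and take logs: α·0.693147 = (1−α)·0.246642.
Thus α·(0.939789) = 0.246642, so α = 0.246642/0.939789 ≈ 0.262.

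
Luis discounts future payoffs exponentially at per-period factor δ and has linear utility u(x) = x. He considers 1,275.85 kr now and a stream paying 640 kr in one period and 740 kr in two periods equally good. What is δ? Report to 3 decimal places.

The stream is worth 640δ + 740δ² today, so 640δ + 740δ² = 1275.85.
That is, 740δ² + 640δ − 1275.85 = 0, a quadratic in δ.
The positive root is δ = [−640 + √(640² + 4·740·1275.85)] / (2·740) = (−640 + 2046.000)/1480 ≈ 0.950.

δ ≈ 0.950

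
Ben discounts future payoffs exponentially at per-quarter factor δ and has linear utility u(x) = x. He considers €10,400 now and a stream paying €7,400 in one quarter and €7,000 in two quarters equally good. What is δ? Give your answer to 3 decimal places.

δ ≈ 0.800

Present value of the stream is 7400·δ + 7000·δ². Indifference gives 7400δ + 7000δ² = 10400.
Rearranged: 7000δ² + 7400δ − 10400 = 0.
By the quadratic formula (taking the positive root), δ = (−7400 + √345960000.00) / 14000 ≈ 0.800.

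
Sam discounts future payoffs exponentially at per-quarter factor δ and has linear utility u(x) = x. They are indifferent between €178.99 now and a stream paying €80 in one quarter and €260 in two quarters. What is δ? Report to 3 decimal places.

δ ≈ 0.690

Equating present values: 178.99 = 80δ + 260δ².
So 260δ² + 80δ − 178.99 = 0.
By the quadratic formula (taking the positive root), δ = (−80 + √192549.60) / 520 ≈ 0.690.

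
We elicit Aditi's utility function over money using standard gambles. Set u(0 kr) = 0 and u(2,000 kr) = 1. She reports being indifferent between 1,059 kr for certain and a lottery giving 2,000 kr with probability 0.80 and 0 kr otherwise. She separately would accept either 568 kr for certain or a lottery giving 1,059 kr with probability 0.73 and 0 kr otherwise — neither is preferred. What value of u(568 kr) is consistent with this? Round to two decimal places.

0.58

First, u(1,059 kr) = 0.80·u(2,000 kr) + 0.20·u(0 kr) = 0.80.
Chaining: u(568 kr) = 0.73·0.80 + 0.27·0.00 = 0.5840.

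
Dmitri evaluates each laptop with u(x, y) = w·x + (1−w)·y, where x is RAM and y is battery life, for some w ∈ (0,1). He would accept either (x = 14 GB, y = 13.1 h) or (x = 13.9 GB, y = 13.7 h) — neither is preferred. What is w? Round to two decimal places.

Indifference: w·14 + (1−w)·13.1 = w·13.9 + (1−w)·13.7.
Rearranging, 0.1·w − 0.6·(1−w) = 0.
So w/(1−w) = 0.6/0.1 = 6.0000, giving w = 0.6/(0.1+0.6) = 0.86.

w = 0.86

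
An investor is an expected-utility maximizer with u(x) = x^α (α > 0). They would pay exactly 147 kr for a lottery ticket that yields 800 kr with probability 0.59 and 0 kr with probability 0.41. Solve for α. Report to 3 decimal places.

Since u(0) = 0, the lottery's EU is 0.59·800^α.
Setting u(147) equal to that: 147^α = 0.59·800^α ⇒ (147/800)^α = 0.59.
Take logs: α = ln 0.59 / ln(147/800) ≈ 0.31144.

α ≈ 0.311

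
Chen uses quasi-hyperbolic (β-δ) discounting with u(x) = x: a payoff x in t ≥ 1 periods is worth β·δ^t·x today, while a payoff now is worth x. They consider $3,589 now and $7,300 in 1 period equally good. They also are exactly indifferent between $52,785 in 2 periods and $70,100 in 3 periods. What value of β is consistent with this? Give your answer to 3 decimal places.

The second indifference involves only future payoffs, so β cancels: β·δ^2·52785 = β·δ^3·70100, giving δ = 52785/70100 = 0.75300.
Substituting δ into 3589 = β·δ·7300: β = 3589/(5496.869) ≈ 0.653.

β ≈ 0.653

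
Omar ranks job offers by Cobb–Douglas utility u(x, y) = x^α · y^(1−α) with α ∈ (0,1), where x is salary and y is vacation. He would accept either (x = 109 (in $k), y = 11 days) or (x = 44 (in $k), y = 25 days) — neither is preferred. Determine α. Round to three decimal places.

α ≈ 0.475

Set the two utilities equal: 109^α·11^(1−α) = 44^α·25^(1−α).
Rearrange to (109/44)^α = (25/11)^(1−α) and take logs: α·0.907158 = (1−α)·0.820981.
So α/(1−α) = (0.820981)/(0.907158) = 0.905003, and α = 0.905003/1.905003 ≈ 0.475.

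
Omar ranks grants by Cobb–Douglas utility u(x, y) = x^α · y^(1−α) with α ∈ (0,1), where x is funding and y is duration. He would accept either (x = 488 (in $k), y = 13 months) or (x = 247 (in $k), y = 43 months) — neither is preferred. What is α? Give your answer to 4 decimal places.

The Cobb–Douglas utilities coincide, so 488^α·13^(1−α) = 247^α·43^(1−α).
Rearrange to (488/247)^α = (43/13)^(1−α) and take logs: α·0.6809271 = (1−α)·1.1962508.
So α/(1−α) = (1.1962508)/(0.6809271) = 1.7567972, and α = 1.7567972/2.7567972 ≈ 0.6373.

α ≈ 0.6373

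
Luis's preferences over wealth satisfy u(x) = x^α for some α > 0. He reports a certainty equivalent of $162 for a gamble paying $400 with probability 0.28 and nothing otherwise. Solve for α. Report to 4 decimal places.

α ≈ 1.4084

Since u(0) = 0, the lottery's EU is 0.28·400^α.
Indifference: 162^α = 0.28·400^α, so (162/400)^α = 0.28.
α = ln(0.28) / ln(162/400) = -1.2729657/-0.9038682 ≈ 1.4084.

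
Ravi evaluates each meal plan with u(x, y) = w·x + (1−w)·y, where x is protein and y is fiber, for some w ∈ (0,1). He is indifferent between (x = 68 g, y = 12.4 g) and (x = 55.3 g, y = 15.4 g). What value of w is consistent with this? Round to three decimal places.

u(68,12.4) = u(55.3,15.4) means w·68 + (1−w)·12.4 = w·55.3 + (1−w)·15.4.
w·(68−55.3) = (1−w)·(15.4−12.4), i.e. w·12.7 = (1−w)·3.
The marginal rate of substitution is 3/12.7, so w = 3/(12.7+3) = 0.191.

w = 0.191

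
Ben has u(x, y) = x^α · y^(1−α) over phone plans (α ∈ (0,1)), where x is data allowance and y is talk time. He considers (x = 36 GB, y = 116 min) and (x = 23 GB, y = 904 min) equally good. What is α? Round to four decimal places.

α ≈ 0.8209

Indifference: 36^α · 116^(1−α) = 23^α · 904^(1−α).
Rearrange to (36/23)^α = (904/116)^(1−α) and take logs: α·0.4480247 = (1−α)·2.0532392.
So α/(1−α) = (2.0532392)/(0.4480247) = 4.5828705, and α = 4.5828705/5.5828705 ≈ 0.8209.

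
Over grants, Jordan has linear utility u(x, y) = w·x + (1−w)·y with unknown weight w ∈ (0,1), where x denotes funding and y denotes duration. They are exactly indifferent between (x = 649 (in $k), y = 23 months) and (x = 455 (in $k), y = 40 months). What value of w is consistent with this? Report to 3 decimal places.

w = 0.081

Equating utilities: w·649 + (1−w)·23 = w·455 + (1−w)·40.
Rearranging, 194·w − 17·(1−w) = 0.
Hence w = 17/(194+17) = 17/211 = 0.081.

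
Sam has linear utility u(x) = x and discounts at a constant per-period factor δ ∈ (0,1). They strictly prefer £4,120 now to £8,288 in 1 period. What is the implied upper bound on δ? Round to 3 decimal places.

δ < 0.497

Comparing present values: 4120 > δ·8288.
So δ < 4120/8288 = 0.49710.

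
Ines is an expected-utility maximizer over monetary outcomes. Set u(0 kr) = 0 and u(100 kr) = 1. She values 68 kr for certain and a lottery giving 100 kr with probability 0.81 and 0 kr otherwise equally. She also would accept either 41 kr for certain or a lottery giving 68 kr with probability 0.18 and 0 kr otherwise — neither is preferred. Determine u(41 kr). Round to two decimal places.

First, u(68 kr) = 0.81·u(100 kr) + 0.19·u(0 kr) = 0.81.
Chaining: u(41 kr) = 0.18·0.81 + 0.82·0.00 = 0.1458.

0.15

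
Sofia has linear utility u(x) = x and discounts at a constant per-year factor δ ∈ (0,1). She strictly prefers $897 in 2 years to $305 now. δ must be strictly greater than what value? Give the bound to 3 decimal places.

The preference means 305 < δ^2·897.
Hence δ^2 > 305/897 = 0.34002, and x ↦ x^(1/2) is increasing on (0,∞).
δ > 0.34002^(1/2) = 0.583.

δ > 0.583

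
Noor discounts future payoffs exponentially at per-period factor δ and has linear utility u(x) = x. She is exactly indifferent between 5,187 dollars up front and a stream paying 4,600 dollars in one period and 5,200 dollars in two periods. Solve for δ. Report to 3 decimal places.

δ ≈ 0.650

Present value of the stream is 4600·δ + 5200·δ². Indifference gives 4600δ + 5200δ² = 5187.
Rearranged: 5200δ² + 4600δ − 5187 = 0.
The positive root is δ = [−4600 + √(4600² + 4·5200·5187)] / (2·5200) = (−4600 + 11360.000)/10400 ≈ 0.650.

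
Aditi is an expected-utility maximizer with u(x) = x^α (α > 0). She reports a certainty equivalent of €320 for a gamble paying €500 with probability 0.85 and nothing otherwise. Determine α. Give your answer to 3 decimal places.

EU(lottery) = 0.85·500^α + 0.15·0 = 0.85·500^α.
Equating: 320^α = 0.85·500^α, i.e. 0.6400^α = 0.85.
Taking logs: α·ln(320/500) = ln(0.85), so α = -0.162519 / -0.446287 ≈ 0.364.

α ≈ 0.364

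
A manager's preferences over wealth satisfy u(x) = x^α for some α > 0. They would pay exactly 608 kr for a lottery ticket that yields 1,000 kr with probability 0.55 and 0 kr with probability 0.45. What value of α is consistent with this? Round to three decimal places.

Since u(0) = 0, the lottery's EU is 0.55·1000^α.
Setting u(608) equal to that: 608^α = 0.55·1000^α ⇒ (608/1000)^α = 0.55.
α = ln(0.55) / ln(608/1000) = -0.597837/-0.497580 ≈ 1.201.

α ≈ 1.201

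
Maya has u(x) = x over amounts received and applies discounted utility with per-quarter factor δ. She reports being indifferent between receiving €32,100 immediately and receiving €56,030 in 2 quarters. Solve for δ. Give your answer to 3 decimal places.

The payoff in 2 quarters is discounted by δ^2, so u(32100) = δ^2·u(56030) and δ^2 = u(32100)/u(56030).
With u(x) = x: δ^2 = 32100/56030 = 0.57291.
Hence δ = (0.57291)^(1/2) = 0.75691.

δ ≈ 0.757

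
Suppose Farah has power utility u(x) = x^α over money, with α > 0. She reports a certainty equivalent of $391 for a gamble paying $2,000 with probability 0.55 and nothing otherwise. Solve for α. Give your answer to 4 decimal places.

EU(lottery) = 0.55·2000^α + 0.45·0 = 0.55·2000^α.
Equating: 391^α = 0.55·2000^α, i.e. 0.1955^α = 0.55.
Take logs: α = ln 0.55 / ln(391/2000) ≈ 0.366278.

α ≈ 0.3663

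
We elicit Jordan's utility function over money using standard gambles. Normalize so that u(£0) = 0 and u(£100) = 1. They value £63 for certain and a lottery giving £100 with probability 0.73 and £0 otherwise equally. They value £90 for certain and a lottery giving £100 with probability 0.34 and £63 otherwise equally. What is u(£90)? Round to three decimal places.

0.822

First, u(£63) = 0.73·u(£100) + 0.27·u(£0) = 0.73.
Then u(£90) = 0.34·u(£100) + 0.66·u(£63) = 0.34·1.00 + 0.66·0.73 = 0.8218.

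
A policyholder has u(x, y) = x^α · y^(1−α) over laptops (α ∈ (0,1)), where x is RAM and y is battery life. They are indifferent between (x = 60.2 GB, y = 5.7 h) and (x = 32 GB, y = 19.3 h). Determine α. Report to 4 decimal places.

Set the two utilities equal: 60.2^α·5.7^(1−α) = 32^α·19.3^(1−α).
Rearrange to (60.2/32)^α = (19.3/5.7)^(1−α) and take logs: α·0.6319364 = (1−α)·1.2196389.
So α/(1−α) = (1.2196389)/(0.6319364) = 1.9300026, and α = 1.9300026/2.9300026 ≈ 0.6587.

α ≈ 0.6587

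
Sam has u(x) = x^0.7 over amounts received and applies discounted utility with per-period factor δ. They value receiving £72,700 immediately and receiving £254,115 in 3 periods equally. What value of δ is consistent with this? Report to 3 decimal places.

δ ≈ 0.747

Equating discounted utilities: u(72700) = δ^3·u(254115) ⇒ δ^3 = u(72700)/u(254115).
Since u(x) = x^0.7, δ^3 = (72700/254115)^0.7 = 0.28609^0.7 = 0.41644.
So δ = 0.41644^(1/3) ≈ 0.747.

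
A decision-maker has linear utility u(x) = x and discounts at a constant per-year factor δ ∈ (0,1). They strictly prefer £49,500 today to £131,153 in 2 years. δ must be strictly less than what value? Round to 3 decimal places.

Under u(x) = x this choice says 49500 > δ^2·131153.
Dividing by 131153: δ^2 < 0.37742. Both sides are positive, so the square root keeps the direction.
δ < (49500/131153)^(1/2) ≈ 0.614.

δ < 0.614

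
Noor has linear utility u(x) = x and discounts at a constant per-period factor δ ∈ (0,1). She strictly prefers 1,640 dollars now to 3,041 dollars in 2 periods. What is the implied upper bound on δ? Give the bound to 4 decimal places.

δ < 0.7344

The preference means 1640 > δ^2·3041.
So δ^2 < 1640/3041 = 0.53930; taking the square root of both positive sides preserves the inequality.
δ < (1640/3041)^(1/2) ≈ 0.7344.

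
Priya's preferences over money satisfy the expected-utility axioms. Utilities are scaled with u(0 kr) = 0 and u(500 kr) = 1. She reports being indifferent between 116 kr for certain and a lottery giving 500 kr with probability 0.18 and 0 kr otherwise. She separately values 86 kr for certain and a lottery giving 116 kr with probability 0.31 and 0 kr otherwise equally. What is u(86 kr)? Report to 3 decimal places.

The first gamble pins u(116 kr): it must equal 0.18·1 + 0.82·0 = 0.18.
The second indifference gives u(86 kr) = 0.31·u(116 kr) + 0.69·u(0 kr) = 0.31·0.18 + 0.69·0.00 = 0.0558.

0.056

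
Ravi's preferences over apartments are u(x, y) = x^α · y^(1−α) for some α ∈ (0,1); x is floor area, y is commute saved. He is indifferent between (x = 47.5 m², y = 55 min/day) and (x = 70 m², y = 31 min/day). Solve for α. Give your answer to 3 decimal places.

Indifference: 47.5^α · 55^(1−α) = 70^α · 31^(1−α).
Rearrange to (47.5/70)^α = (31/55)^(1−α) and take logs: α·-0.387766 = (1−α)·-0.573346.
With A = -0.387766 and B = -0.573346: α·A = (1−α)·B, so α = B/(A+B) = -0.573346/-0.961112 ≈ 0.597.

α ≈ 0.597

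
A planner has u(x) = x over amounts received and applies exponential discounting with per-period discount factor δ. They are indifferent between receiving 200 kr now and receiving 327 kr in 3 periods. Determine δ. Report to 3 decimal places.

δ ≈ 0.849

Indifference means u(200) = δ^3 · u(327), so δ^3 = u(200)/u(327).
With u(x) = x: δ^3 = 200/327 = 0.61162.
Hence δ = (0.61162)^(1/3) = 0.84884.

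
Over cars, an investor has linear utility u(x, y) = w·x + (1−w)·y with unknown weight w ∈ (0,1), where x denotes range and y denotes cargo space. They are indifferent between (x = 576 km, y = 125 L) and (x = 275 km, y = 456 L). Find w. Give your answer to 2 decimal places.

Equating utilities: w·576 + (1−w)·125 = w·275 + (1−w)·456.
Rearranging, 301·w − 331·(1−w) = 0.
Hence w = 331/(301+331) = 331/632 = 0.52.

w = 0.52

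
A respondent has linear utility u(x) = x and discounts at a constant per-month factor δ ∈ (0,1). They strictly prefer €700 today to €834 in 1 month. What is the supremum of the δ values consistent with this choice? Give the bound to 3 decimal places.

δ < 0.839

Comparing present values: 700 > δ·834.
So δ < 700/834 = 0.83933.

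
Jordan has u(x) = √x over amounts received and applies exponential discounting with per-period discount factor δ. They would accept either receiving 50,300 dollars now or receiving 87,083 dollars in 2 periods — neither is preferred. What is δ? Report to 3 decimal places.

Equating discounted utilities: u(50300) = δ^2·u(87083) ⇒ δ^2 = u(50300)/u(87083).
Since u(x) = √x, δ^2 = √(50300/87083) = 0.76001.
So δ = 0.76001^(1/2) ≈ 0.872.

δ ≈ 0.872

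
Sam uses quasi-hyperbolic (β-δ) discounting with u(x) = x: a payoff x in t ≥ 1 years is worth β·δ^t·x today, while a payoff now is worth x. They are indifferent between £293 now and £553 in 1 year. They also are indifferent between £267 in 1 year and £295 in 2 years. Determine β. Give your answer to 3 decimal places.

β ≈ 0.585

The second indifference involves only future payoffs, so β cancels: β·δ^1·267 = β·δ^2·295, giving δ = 267/295 = 0.90508.
The first indifference: 293 = β·δ·553, so β = 293/(δ·553) = 293/(0.90508·553) ≈ 0.585.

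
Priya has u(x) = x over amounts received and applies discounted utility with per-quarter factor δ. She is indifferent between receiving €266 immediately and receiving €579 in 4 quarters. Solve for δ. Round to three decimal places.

The payoff in 4 quarters is discounted by δ^4, so u(266) = δ^4·u(579) and δ^4 = u(266)/u(579).
With u(x) = x: δ^4 = 266/579 = 0.45941.
So δ = 0.45941^(1/4) ≈ 0.823.

δ ≈ 0.823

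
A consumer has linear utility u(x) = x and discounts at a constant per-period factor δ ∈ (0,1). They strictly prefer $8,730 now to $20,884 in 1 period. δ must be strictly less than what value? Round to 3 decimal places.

δ < 0.418

Under u(x) = x this choice says 8730 > δ·20884.
Dividing through by 20884 gives δ < 0.41802.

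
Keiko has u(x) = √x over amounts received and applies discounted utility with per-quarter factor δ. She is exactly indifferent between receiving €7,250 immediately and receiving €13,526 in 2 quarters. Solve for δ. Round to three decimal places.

Indifference means u(7250) = δ^2 · u(13526), so δ^2 = u(7250)/u(13526).
With u(x) = √x: δ^2 = √7250/√13526 = √(7250/13526) = 0.73212.
So δ = 0.73212^(1/2) ≈ 0.856.

δ ≈ 0.856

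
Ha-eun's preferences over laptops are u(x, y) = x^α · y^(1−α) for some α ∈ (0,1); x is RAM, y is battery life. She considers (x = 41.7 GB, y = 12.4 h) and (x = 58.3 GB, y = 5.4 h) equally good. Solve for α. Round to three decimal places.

The Cobb–Douglas utilities coincide, so 41.7^α·12.4^(1−α) = 58.3^α·5.4^(1−α).
(41.7/58.3)^α = (5.4/12.4)^(1−α); take logs: α·ln(41.7/58.3) = (1−α)·ln(5.4/12.4), i.e. α·-0.335101 = (1−α)·-0.831298.
With A = -0.335101 and B = -0.831298: α·A = (1−α)·B, so α = B/(A+B) = -0.831298/-1.166399 ≈ 0.713.

α ≈ 0.713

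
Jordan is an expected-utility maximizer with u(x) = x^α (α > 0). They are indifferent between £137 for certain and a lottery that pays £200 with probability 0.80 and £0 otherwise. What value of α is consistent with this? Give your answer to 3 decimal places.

α ≈ 0.590

Since u(0) = 0, the lottery's EU is 0.80·200^α.
Indifference: 137^α = 0.80·200^α, so (137/200)^α = 0.80.
α = ln(0.80) / ln(137/200) = -0.223144/-0.378336 ≈ 0.590.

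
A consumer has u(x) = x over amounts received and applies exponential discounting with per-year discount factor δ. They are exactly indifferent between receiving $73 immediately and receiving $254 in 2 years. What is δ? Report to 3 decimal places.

The payoff in 2 years is discounted by δ^2, so u(73) = δ^2·u(254) and δ^2 = u(73)/u(254).
With u(x) = x: δ^2 = 73/254 = 0.28740.
Taking the square root: δ = 0.28740^(1/2) ≈ 0.536.

δ ≈ 0.536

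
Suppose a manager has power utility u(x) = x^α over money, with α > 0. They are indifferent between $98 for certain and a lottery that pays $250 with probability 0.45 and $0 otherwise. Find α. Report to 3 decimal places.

α ≈ 0.853

EU(lottery) = 0.45·250^α + 0.55·0 = 0.45·250^α.
Equating: 98^α = 0.45·250^α, i.e. 0.3920^α = 0.45.
Taking logs: α·ln(98/250) = ln(0.45), so α = -0.798508 / -0.936493 ≈ 0.853.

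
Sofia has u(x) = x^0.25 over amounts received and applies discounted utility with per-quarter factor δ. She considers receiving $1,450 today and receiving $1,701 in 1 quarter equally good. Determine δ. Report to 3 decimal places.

δ ≈ 0.961

Indifference means u(1450) = δ · u(1701), so δ = u(1450)/u(1701).
Since u(x) = x^0.25, δ = (1450/1701)^0.25 = 0.85244^0.25 = 0.96087.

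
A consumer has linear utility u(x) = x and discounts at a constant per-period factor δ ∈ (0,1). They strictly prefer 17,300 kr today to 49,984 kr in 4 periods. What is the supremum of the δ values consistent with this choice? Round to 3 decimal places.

The preference means 17300 > δ^4·49984.
Dividing by 49984: δ^4 < 0.34611. Both sides are positive, so the 4th root keeps the direction.
δ < 0.34611^(1/4) = 0.767.

δ < 0.767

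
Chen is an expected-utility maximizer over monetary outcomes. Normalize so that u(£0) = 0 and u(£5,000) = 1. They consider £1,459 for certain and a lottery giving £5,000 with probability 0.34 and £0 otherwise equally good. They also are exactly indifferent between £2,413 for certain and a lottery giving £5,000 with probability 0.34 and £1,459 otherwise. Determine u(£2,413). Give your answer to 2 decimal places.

The first gamble pins u(£1,459): it must equal 0.34·1 + 0.66·0 = 0.34.
Chaining: u(£2,413) = 0.34·1.00 + 0.66·0.34 = 0.5644.

0.56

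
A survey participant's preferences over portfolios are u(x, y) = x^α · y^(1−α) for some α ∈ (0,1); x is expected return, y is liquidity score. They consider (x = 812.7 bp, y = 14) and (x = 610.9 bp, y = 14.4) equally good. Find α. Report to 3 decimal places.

α ≈ 0.090

Set the two utilities equal: 812.7^α·14^(1−α) = 610.9^α·14.4^(1−α).
(812.7/610.9)^α = (14.4/14)^(1−α); take logs: α·ln(812.7/610.9) = (1−α)·ln(14.4/14), i.e. α·0.285429 = (1−α)·0.028171.
So α/(1−α) = (0.028171)/(0.285429) = 0.098697, and α = 0.098697/1.098697 ≈ 0.090.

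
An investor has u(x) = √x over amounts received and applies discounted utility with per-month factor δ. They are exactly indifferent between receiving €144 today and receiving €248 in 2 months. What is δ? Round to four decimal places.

The payoff in 2 months is discounted by δ^2, so u(144) = δ^2·u(248) and δ^2 = u(144)/u(248).
Since u(x) = √x, δ^2 = √(144/248) = 0.76200.
Hence δ = (0.76200)^(1/2) = 0.872927.

δ ≈ 0.8729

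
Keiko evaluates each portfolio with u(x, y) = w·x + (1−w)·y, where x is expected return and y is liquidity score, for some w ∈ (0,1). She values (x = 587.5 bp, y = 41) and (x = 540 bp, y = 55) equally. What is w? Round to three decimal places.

u(587.5,41) = u(540,55) means w·587.5 + (1−w)·41 = w·540 + (1−w)·55.
Collecting terms: w·47.5 = (1−w)·14.
So w/(1−w) = 14/47.5 = 0.2947, giving w = 14/(47.5+14) = 0.228.

w = 0.228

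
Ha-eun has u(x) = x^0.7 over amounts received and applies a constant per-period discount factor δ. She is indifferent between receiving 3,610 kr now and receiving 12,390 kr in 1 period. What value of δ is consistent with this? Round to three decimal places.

Equating discounted utilities: u(3610) = δ·u(12390) ⇒ δ = u(3610)/u(12390).
Since u(x) = x^0.7, δ = (3610/12390)^0.7 = 0.29136^0.7 = 0.42180.

δ ≈ 0.422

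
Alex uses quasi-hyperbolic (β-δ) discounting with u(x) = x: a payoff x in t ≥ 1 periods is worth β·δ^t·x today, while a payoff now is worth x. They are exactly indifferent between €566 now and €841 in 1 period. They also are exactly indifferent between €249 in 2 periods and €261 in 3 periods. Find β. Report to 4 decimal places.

β ≈ 0.7054

Both payoffs in the second observation are in the future, so β drops out: δ^2·249 = δ^3·261 ⇒ δ = 249/261 = 0.95402.
Now use the now-vs-future pair: 566 = β·δ·841 gives β = 566/(0.95402·841) ≈ 0.7054.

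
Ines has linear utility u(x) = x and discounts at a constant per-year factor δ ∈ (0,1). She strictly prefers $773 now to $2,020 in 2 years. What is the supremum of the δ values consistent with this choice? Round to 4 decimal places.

Under u(x) = x this choice says 773 > δ^2·2020.
Dividing by 2020: δ^2 < 0.38267. Both sides are positive, so the square root keeps the direction.
δ < 0.38267^(1/2) = 0.6186.

δ < 0.6186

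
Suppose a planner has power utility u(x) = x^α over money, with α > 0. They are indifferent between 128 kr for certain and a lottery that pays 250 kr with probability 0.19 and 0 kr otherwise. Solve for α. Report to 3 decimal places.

EU(lottery) = 0.19·250^α + 0.81·0 = 0.19·250^α.
Equating: 128^α = 0.19·250^α, i.e. 0.5120^α = 0.19.
α = ln(0.19) / ln(128/250) = -1.660731/-0.669431 ≈ 2.481.

α ≈ 2.481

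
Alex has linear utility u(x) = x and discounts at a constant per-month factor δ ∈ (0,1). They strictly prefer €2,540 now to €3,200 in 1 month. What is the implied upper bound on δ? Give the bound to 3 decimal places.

Comparing present values: 2540 > δ·3200.
So δ < 2540/3200 = 0.79375.

δ < 0.794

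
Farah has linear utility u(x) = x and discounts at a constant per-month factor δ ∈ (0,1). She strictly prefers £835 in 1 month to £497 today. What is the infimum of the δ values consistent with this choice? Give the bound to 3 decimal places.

δ > 0.595

Under u(x) = x this choice says 497 < δ·835.
Dividing through by 835 gives δ > 0.59521.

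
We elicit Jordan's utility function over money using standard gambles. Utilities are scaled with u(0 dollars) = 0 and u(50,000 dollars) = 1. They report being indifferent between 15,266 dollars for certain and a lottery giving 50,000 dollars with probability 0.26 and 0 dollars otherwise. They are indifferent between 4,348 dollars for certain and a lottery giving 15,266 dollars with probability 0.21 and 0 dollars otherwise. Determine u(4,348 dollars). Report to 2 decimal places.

From the first indifference, u(15,266 dollars) = 0.26·u(50,000 dollars) + 0.74·u(0 dollars) = 0.26·1 + 0.74·0 = 0.26.
Then u(4,348 dollars) = 0.21·u(15,266 dollars) + 0.79·u(0 dollars) = 0.21·0.26 + 0.79·0.00 = 0.0546.

0.05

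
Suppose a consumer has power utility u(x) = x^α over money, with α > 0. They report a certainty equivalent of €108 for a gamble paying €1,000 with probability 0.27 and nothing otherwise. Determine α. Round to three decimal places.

α ≈ 0.588

The lottery's expected utility is 0.27·u(1000) + 0.73·u(0) = 0.27·1000^α (since u(0) = 0 for α > 0).
Equating: 108^α = 0.27·1000^α, i.e. 0.1080^α = 0.27.
Take logs: α = ln 0.27 / ln(108/1000) ≈ 0.58830.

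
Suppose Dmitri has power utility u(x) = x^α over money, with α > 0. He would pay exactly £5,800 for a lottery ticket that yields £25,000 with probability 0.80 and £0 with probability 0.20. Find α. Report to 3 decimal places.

α ≈ 0.153

The lottery's expected utility is 0.80·u(25000) + 0.20·u(0) = 0.80·25000^α (since u(0) = 0 for α > 0).
Setting u(5800) equal to that: 5800^α = 0.80·25000^α ⇒ (5800/25000)^α = 0.80.
Taking logs: α·ln(5800/25000) = ln(0.80), so α = -0.223144 / -1.461018 ≈ 0.153.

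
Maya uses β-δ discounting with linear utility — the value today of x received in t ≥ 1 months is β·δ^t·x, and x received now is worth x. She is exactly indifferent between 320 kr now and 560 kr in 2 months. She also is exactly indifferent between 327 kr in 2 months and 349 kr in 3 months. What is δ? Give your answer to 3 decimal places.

δ ≈ 0.937

The second indifference involves only future payoffs, so β cancels: β·δ^2·327 = β·δ^3·349, giving δ = 327/349 = 0.93696.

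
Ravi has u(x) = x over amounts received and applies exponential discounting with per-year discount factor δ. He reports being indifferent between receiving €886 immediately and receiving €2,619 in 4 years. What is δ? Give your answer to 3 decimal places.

The payoff in 4 years is discounted by δ^4, so u(886) = δ^4·u(2619) and δ^4 = u(886)/u(2619).
With u(x) = x: δ^4 = 886/2619 = 0.33830.
Taking the 4th root: δ = 0.33830^(1/4) ≈ 0.763.

δ ≈ 0.763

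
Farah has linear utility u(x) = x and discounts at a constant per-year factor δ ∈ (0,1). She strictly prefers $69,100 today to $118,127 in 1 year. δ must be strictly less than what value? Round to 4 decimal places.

δ < 0.5850

Under u(x) = x this choice says 69100 > δ·118127.
Dividing through by 118127 gives δ < 0.58496.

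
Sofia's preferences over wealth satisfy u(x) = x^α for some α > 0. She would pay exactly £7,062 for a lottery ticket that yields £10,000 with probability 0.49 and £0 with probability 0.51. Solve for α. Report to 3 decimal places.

α ≈ 2.051

The lottery's expected utility is 0.49·u(10000) + 0.51·u(0) = 0.49·10000^α (since u(0) = 0 for α > 0).
Setting u(7062) equal to that: 7062^α = 0.49·10000^α ⇒ (7062/10000)^α = 0.49.
Taking logs: α·ln(7062/10000) = ln(0.49), so α = -0.713350 / -0.347857 ≈ 2.051.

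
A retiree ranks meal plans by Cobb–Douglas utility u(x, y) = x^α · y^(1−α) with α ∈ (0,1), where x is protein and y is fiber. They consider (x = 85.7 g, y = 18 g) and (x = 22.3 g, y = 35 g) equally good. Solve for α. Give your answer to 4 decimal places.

Indifference: 85.7^α · 18^(1−α) = 22.3^α · 35^(1−α).
(85.7/22.3)^α = (35/18)^(1−α); take logs: α·ln(85.7/22.3) = (1−α)·ln(35/18), i.e. α·1.3462661 = (1−α)·0.6649763.
Thus α·(2.0112424) = 0.6649763, so α = 0.6649763/2.0112424 ≈ 0.3306.

α ≈ 0.3306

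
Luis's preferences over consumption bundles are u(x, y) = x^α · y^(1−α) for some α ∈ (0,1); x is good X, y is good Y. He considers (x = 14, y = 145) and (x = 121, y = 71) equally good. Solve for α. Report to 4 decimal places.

Indifference: 14^α · 145^(1−α) = 121^α · 71^(1−α).
Rearrange to (14/121)^α = (71/145)^(1−α) and take logs: α·-2.1567332 = (1−α)·-0.7140539.
Thus α·(-2.8707871) = -0.7140539, so α = -0.7140539/-2.8707871 ≈ 0.2487.

α ≈ 0.2487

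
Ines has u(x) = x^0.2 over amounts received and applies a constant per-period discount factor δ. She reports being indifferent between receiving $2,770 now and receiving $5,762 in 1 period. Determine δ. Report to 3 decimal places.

δ ≈ 0.864

Equating discounted utilities: u(2770) = δ·u(5762) ⇒ δ = u(2770)/u(5762).
Since u(x) = x^0.2, δ = (2770/5762)^0.2 = 0.48074^0.2 = 0.86374.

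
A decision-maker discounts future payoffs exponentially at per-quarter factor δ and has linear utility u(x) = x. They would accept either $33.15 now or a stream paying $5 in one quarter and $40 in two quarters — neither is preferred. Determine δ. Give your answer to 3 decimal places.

δ ≈ 0.850

Equating present values: 33.15 = 5δ + 40δ².
So 40δ² + 5δ − 33.15 = 0.
The positive root is δ = [−5 + √(5² + 4·40·33.15)] / (2·40) = (−5 + 73.000)/80 ≈ 0.850.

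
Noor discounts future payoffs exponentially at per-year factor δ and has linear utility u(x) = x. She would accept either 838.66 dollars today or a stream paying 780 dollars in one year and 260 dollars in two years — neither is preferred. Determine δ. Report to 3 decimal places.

Present value of the stream is 780·δ + 260·δ². Indifference gives 780δ + 260δ² = 838.66.
So 260δ² + 780δ − 838.66 = 0.
By the quadratic formula (taking the positive root), δ = (−780 + √1480606.40) / 520 ≈ 0.840.

δ ≈ 0.840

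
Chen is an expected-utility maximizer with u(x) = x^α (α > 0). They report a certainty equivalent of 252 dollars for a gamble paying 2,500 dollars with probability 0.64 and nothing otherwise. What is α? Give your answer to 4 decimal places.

The lottery's expected utility is 0.64·u(2500) + 0.36·u(0) = 0.64·2500^α (since u(0) = 0 for α > 0).
Equating: 252^α = 0.64·2500^α, i.e. 0.1008^α = 0.64.
Take logs: α = ln 0.64 / ln(252/2500) ≈ 0.194493.

α ≈ 0.1945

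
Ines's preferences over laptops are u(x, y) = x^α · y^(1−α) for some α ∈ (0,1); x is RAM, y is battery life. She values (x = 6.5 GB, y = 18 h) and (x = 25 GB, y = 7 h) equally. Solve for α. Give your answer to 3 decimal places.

α ≈ 0.412

Set the two utilities equal: 6.5^α·18^(1−α) = 25^α·7^(1−α).
Rearrange to (6.5/25)^α = (7/18)^(1−α) and take logs: α·-1.347074 = (1−α)·-0.944462.
Thus α·(-2.291536) = -0.944462, so α = -0.944462/-2.291536 ≈ 0.412.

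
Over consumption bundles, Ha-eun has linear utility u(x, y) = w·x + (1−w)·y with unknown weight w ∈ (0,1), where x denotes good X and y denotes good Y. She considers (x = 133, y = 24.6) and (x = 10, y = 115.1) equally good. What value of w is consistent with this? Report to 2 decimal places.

w = 0.42

Equating utilities: w·133 + (1−w)·24.6 = w·10 + (1−w)·115.1.
w·(133−10) = (1−w)·(115.1−24.6), i.e. w·123 = (1−w)·90.5.
So w/(1−w) = 90.5/123 = 0.7358, giving w = 90.5/(123+90.5) = 0.42.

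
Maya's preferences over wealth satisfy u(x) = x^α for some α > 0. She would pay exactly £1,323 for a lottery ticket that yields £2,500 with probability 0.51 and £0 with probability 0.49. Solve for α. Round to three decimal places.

Since u(0) = 0, the lottery's EU is 0.51·2500^α.
Indifference: 1323^α = 0.51·2500^α, so (1323/2500)^α = 0.51.
Take logs: α = ln 0.51 / ln(1323/2500) ≈ 1.05807.

α ≈ 1.058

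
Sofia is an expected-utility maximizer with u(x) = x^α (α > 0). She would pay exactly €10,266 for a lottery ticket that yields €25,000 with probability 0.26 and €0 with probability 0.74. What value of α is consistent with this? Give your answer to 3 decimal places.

The lottery's expected utility is 0.26·u(25000) + 0.74·u(0) = 0.26·25000^α (since u(0) = 0 for α > 0).
Equating: 10266^α = 0.26·25000^α, i.e. 0.4106^α = 0.26.
Taking logs: α·ln(10266/25000) = ln(0.26), so α = -1.347074 / -0.890038 ≈ 1.514.

α ≈ 1.514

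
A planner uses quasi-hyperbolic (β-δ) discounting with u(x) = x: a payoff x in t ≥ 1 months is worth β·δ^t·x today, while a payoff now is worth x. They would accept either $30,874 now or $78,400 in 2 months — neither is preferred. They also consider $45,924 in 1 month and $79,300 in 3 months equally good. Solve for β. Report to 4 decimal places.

Both payoffs in the second observation are in the future, so β drops out: δ^1·45924 = δ^3·79300 ⇒ δ^2 = 45924/79300 = 0.57912, so δ = 0.76100.
The first indifference: 30874 = β·δ^2·78400, so β = 30874/(δ^2·78400) = 30874/(0.57912·78400) ≈ 0.6800.

β ≈ 0.6800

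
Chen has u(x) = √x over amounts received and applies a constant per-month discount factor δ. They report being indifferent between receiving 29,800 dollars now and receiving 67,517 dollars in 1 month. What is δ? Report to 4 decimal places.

Equating discounted utilities: u(29800) = δ·u(67517) ⇒ δ = u(29800)/u(67517).
With u(x) = √x: δ = √29800/√67517 = √(29800/67517) = 0.66436.

δ ≈ 0.6644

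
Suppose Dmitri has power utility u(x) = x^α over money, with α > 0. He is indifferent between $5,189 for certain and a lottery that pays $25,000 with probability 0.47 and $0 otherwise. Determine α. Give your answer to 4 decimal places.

EU(lottery) = 0.47·25000^α + 0.53·0 = 0.47·25000^α.
Indifference: 5189^α = 0.47·25000^α, so (5189/25000)^α = 0.47.
α = ln(0.47) / ln(5189/25000) = -0.7550226/-1.5723348 ≈ 0.4802.

α ≈ 0.4802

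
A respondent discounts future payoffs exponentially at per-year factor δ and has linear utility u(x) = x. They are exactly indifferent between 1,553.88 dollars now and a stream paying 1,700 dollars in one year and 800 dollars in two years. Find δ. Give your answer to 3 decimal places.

The stream is worth 1700δ + 800δ² today, so 1700δ + 800δ² = 1553.88.
Rearranged: 800δ² + 1700δ − 1553.88 = 0.
The positive root is δ = [−1700 + √(1700² + 4·800·1553.88)] / (2·800) = (−1700 + 2804.000)/1600 ≈ 0.690.

δ ≈ 0.690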